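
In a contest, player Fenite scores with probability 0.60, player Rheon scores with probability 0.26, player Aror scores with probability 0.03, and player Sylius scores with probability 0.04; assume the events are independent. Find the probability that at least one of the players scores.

0.7243648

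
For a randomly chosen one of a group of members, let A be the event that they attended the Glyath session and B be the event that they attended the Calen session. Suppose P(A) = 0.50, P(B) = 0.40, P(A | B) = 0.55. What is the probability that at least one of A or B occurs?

0.68

P(A ∩ B) = P(B)·P(A|B) = 0.40 × 0.55 = 0.22
Apply inclusion-exclusion:
P(A ∪ B) = 0.50 + 0.40 − 0.22 = 0.68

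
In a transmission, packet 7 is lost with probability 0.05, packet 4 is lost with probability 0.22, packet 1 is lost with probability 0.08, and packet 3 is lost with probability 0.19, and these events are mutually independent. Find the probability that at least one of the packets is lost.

0.4478068

Independence gives P(none) = ∏(1 − pᵢ).
P(none) = (1 − 0.05) × (1 − 0.22) × (1 − 0.08) × (1 − 0.19) = 0.95 × 0.78 × 0.92 × 0.81 = 0.5521932
P(at least one) = 1 − 0.5521932 = 0.4478068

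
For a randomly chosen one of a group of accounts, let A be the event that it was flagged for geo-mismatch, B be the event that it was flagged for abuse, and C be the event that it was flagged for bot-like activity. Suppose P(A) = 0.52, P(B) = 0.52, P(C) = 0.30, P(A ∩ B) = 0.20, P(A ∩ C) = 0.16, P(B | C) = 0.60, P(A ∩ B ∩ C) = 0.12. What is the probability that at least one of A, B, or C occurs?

P(B ∩ C) = P(C)·P(B|C) = 0.30 × 0.60 = 0.18
Using inclusion–exclusion:
P(A ∪ B ∪ C) = 0.52 + 0.52 + 0.30 − 0.20 − 0.16 − 0.18 + 0.12 = 0.92

0.92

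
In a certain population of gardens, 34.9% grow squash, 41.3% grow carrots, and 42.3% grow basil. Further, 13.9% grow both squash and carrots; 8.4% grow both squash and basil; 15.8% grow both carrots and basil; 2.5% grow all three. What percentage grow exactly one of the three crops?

P(exactly one) = 34.9 + 41.3 + 42.3 − 2·13.9 − 2·8.4 − 2·15.8 + 3·2.5 = 49.8%

49.8%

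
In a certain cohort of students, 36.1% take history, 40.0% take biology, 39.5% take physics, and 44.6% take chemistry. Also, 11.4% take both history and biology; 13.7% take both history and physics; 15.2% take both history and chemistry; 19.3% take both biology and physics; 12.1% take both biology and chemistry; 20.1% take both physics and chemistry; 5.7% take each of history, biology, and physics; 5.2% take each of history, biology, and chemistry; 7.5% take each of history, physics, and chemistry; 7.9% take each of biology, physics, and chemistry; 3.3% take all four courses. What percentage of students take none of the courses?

By inclusion–exclusion:
P(at least one) = 36.1 + 40.0 + 39.5 + 44.6 − 11.4 − 13.7 − 15.2 − 19.3 − 12.1 − 20.1 + 5.7 + 5.2 + 7.5 + 7.9 − 3.3 = 91.4%
P(none) = 100% − 91.4% = 8.6%

8.6%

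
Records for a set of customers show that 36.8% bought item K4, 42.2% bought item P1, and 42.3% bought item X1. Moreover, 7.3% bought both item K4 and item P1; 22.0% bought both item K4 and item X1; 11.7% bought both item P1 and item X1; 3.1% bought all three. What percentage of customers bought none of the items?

By inclusion-exclusion,
P(at least one) = 36.8 + 42.2 + 42.3 − 7.3 − 22.0 − 11.7 + 3.1 = 83.4%
P(none) = 100% − 83.4% = 16.6%

16.6%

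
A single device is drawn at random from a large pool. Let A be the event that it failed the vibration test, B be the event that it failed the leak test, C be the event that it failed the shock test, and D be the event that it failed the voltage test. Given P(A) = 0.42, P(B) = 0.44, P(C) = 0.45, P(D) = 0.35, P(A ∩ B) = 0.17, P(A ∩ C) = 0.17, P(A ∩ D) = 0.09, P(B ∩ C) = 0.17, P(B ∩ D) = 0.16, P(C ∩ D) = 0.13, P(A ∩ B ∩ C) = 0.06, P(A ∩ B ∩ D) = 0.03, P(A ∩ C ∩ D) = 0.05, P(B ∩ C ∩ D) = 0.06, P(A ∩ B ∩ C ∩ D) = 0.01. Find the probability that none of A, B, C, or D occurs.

P(A ∪ B ∪ C ∪ D) = 0.42 + 0.44 + 0.45 + 0.35 − 0.17 − 0.17 − 0.09 − 0.17 − 0.16 − 0.13 + 0.06 + 0.03 + 0.05 + 0.06 − 0.01 = 0.96
P(none) = 1 − 0.96 = 0.04

0.04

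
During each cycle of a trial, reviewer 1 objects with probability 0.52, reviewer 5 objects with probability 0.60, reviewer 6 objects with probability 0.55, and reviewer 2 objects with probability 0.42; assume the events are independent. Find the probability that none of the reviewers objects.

Independence gives P(none) = ∏(1 − pᵢ).
P(none) = (1 − 0.52) × (1 − 0.60) × (1 − 0.55) × (1 − 0.42) = 0.48 × 0.40 × 0.45 × 0.58 = 0.050112

0.050112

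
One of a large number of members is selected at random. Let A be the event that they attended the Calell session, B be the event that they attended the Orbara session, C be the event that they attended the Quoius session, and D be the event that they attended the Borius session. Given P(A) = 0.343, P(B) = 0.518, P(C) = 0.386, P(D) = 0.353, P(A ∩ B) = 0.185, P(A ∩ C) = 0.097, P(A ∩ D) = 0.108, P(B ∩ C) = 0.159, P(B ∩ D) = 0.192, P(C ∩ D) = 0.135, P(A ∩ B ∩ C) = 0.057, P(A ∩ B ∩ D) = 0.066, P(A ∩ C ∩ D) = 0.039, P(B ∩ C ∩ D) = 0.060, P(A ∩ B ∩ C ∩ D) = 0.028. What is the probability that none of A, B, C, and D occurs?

Apply inclusion-exclusion:
P(A ∪ B ∪ C ∪ D) = 0.343 + 0.518 + 0.386 + 0.353 − 0.185 − 0.097 − 0.108 − 0.159 − 0.192 − 0.135 + 0.057 + 0.066 + 0.039 + 0.060 − 0.028 = 0.918
P(none) = 1 − 0.918 = 0.082

0.082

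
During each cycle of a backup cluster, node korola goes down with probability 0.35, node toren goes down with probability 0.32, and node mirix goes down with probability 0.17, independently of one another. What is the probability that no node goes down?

P(none) = (1 − 0.35) × (1 − 0.32) × (1 − 0.17) = 0.65 × 0.68 × 0.83 = 0.36686

0.36686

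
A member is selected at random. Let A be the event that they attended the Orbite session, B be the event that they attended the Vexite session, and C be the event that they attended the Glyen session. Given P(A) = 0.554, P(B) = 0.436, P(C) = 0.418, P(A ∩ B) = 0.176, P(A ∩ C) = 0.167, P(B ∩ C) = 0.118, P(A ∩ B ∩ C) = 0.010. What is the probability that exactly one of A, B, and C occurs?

Using the inclusion–exclusion count for exactly one event:
P(exactly one) = 0.554 + 0.436 + 0.418 − 2·0.176 − 2·0.167 − 2·0.118 + 3·0.010 = 0.516

0.516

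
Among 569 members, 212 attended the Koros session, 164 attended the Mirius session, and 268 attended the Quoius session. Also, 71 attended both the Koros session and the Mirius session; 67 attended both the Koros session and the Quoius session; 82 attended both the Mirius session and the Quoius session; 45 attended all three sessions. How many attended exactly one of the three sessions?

By inclusion–exclusion (exactly-one form):
|exactly one| = 212 + 164 + 268 − 2·71 − 2·67 − 2·82 + 3·45 = 339

339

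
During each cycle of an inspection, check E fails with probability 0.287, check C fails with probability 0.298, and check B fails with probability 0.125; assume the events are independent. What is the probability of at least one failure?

P(none) = (1 − 0.287) × (1 − 0.298) × (1 − 0.125) = 0.713 × 0.702 × 0.875 = 0.43796025
P(at least one) = 1 − 0.43796025 = 0.56203975

0.56203975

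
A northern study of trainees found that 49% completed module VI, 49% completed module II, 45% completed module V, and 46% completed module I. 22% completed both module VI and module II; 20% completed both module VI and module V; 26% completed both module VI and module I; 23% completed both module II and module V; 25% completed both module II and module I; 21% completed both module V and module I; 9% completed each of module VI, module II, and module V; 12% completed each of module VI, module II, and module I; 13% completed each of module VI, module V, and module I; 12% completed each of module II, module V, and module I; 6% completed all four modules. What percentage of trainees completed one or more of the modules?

By inclusion-exclusion,
P(at least one) = 49 + 49 + 45 + 46 − 22 − 20 − 26 − 23 − 25 − 21 + 9 + 12 + 13 + 12 − 6 = 92%

92%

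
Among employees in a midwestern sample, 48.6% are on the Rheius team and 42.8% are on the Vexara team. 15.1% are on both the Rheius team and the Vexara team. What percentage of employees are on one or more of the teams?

P(≥1) = 48.6 + 42.8 − 15.1 = 76.3%

76.3%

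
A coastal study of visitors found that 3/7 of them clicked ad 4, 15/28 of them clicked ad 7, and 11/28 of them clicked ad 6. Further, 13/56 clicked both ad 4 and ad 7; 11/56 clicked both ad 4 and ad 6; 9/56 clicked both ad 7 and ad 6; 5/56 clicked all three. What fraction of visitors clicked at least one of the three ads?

P(union) = 3/7 + 15/28 + 11/28 − 13/56 − 11/56 − 9/56 + 5/56 = 6/7

6/7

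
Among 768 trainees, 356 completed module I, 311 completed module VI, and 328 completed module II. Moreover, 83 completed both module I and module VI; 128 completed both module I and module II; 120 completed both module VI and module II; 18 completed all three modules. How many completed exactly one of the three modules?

Using the inclusion–exclusion count for exactly one event:
N(exactly one) = 356 + 311 + 328 − 2·83 − 2·128 − 2·120 + 3·18 = 387

387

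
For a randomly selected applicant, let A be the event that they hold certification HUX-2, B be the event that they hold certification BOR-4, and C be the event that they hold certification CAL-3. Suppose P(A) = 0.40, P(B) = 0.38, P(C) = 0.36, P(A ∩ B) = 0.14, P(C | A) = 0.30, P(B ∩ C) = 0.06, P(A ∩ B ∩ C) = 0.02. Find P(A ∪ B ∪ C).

P(A ∩ C) = P(A)·P(C|A) = 0.40 × 0.30 = 0.12
Apply inclusion-exclusion:
P(A ∪ B ∪ C) = 0.40 + 0.38 + 0.36 − 0.14 − 0.12 − 0.06 + 0.02 = 0.84

0.84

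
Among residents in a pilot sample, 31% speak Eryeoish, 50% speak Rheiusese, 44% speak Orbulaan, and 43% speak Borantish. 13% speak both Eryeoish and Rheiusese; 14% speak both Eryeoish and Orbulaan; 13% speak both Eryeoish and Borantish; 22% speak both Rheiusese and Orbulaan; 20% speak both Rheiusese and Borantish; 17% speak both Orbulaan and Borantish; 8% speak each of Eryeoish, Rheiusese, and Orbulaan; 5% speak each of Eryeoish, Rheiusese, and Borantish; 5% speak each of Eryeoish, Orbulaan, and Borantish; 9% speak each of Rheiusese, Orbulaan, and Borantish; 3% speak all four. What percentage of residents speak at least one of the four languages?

93%

Using inclusion–exclusion:
P(union) = 31 + 50 + 44 + 43 − 13 − 14 − 13 − 22 − 20 − 17 + 8 + 5 + 5 + 9 − 3 = 93%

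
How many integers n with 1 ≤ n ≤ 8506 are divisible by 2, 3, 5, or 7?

By inclusion–exclusion:
floor(8506/2) + floor(8506/3) + floor(8506/5) + floor(8506/7) − floor(8506/6) − floor(8506/10) − floor(8506/14) − floor(8506/15) − floor(8506/21) − floor(8506/35) + floor(8506/30) + floor(8506/42) + floor(8506/70) + floor(8506/105) − floor(8506/210) = 4253 + 2835 + 1701 + 1215 − 1417 − 850 − 607 − 567 − 405 − 243 + 283 + 202 + 121 + 81 − 40 = 6562

6562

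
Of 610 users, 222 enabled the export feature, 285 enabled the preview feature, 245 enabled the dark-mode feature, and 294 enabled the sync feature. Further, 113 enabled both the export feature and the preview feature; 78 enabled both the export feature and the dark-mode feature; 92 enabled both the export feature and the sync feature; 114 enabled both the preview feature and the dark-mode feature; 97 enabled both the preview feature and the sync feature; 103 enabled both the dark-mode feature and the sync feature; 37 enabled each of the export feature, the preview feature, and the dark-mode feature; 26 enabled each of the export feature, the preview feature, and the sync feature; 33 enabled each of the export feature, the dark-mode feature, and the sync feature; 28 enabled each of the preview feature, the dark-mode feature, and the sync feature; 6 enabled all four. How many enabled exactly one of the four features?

Using the inclusion–exclusion count for exactly one event:
N(exactly one) = 222 + 285 + 245 + 294 − 2·113 − 2·78 − 2·92 − 2·114 − 2·97 − 2·103 + 3·37 + 3·26 + 3·33 + 3·28 − 4·6 = 200

200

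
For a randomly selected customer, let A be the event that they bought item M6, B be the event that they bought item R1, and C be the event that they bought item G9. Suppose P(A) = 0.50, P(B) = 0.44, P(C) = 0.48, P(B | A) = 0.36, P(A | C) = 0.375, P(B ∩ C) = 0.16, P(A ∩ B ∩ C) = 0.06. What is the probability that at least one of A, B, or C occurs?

P(A ∩ B) = P(A)·P(B|A) = 0.50 × 0.36 = 0.18
P(A ∩ C) = P(C)·P(A|C) = 0.48 × 0.375 = 0.18
By inclusion-exclusion,
P(A ∪ B ∪ C) = 0.50 + 0.44 + 0.48 − 0.18 − 0.18 − 0.16 + 0.06 = 0.96

0.96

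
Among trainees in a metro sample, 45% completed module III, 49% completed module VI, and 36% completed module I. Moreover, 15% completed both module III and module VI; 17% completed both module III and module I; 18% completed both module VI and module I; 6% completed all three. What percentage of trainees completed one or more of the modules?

86%

P(at least one) = 45 + 49 + 36 − 15 − 17 − 18 + 6 = 86%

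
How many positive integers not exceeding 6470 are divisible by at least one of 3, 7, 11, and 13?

Apply inclusion-exclusion:
floor(6470/3) + floor(6470/7) + floor(6470/11) + floor(6470/13) − floor(6470/21) − floor(6470/33) − floor(6470/39) − floor(6470/77) − floor(6470/91) − floor(6470/143) + floor(6470/231) + floor(6470/273) + floor(6470/429) + floor(6470/1001) − floor(6470/3003) = 2156 + 924 + 588 + 497 − 308 − 196 − 165 − 84 − 71 − 45 + 28 + 23 + 15 + 6 − 2 = 3366

3366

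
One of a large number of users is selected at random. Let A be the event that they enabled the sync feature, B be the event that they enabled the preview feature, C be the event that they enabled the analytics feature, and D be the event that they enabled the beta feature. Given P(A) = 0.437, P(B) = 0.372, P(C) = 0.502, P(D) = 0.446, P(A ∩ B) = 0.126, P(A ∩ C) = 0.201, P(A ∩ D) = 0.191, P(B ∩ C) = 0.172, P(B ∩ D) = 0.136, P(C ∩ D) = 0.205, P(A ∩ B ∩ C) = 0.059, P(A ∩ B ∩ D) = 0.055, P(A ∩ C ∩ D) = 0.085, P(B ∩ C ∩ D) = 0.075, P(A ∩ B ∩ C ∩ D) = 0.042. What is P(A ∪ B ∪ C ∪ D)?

0.958

Using inclusion–exclusion:
P(A ∪ B ∪ C ∪ D) = 0.437 + 0.372 + 0.502 + 0.446 − 0.126 − 0.201 − 0.191 − 0.172 − 0.136 − 0.205 + 0.059 + 0.055 + 0.085 + 0.075 − 0.042 = 0.958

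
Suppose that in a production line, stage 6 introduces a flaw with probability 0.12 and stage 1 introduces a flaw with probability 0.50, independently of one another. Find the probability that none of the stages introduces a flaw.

0.44

P(none) = (1 − 0.12) × (1 − 0.50) = 0.88 × 0.50 = 0.44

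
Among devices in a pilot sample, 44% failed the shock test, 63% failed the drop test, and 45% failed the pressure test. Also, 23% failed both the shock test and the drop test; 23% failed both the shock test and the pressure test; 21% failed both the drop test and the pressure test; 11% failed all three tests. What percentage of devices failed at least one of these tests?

Inclusion–exclusion gives
P(at least one) = 44 + 63 + 45 − 23 − 23 − 21 + 11 = 96%

96%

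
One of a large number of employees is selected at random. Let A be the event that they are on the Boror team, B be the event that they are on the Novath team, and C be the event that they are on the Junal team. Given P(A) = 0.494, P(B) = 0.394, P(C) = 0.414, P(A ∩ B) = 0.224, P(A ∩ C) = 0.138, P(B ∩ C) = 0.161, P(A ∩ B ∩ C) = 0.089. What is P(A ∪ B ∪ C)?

0.868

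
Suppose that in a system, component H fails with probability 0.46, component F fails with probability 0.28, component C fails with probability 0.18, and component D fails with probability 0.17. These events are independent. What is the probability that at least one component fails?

0.73538272

P(none) = (1 − 0.46) × (1 − 0.28) × (1 − 0.18) × (1 − 0.17) = 0.54 × 0.72 × 0.82 × 0.83 = 0.26461728
P(at least one) = 1 − 0.26461728 = 0.73538272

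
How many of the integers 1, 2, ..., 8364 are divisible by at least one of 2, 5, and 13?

By inclusion–exclusion:
4182 + 1672 + 643 − 836 − 321 − 128 + 64 = 5276

5276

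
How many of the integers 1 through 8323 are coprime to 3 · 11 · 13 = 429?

Using inclusion–exclusion:
floor(8323/3) + floor(8323/11) + floor(8323/13) − floor(8323/33) − floor(8323/39) − floor(8323/143) + floor(8323/429) = 2774 + 756 + 640 − 252 − 213 − 58 + 19 = 3666
8323 − 3666 = 4657

4657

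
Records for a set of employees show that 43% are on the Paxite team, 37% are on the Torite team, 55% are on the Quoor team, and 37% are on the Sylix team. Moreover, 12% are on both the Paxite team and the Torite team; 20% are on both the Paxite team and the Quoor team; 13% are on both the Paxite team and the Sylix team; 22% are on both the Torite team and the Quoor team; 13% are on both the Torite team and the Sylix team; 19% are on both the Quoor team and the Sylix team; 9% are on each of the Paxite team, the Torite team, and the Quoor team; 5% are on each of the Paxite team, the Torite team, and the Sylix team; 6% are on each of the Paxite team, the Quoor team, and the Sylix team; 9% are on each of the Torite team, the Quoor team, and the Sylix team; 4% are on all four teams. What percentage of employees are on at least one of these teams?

98%

Apply inclusion-exclusion:
P(at least one) = 43 + 37 + 55 + 37 − 12 − 20 − 13 − 22 − 13 − 19 + 9 + 5 + 6 + 9 − 4 = 98%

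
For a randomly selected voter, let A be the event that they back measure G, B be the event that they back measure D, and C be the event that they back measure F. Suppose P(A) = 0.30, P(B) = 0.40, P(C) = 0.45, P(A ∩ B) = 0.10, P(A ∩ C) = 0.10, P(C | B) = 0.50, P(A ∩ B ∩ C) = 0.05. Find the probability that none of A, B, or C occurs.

P(B ∩ C) = P(B)·P(C|B) = 0.40 × 0.50 = 0.20
P(A ∪ B ∪ C) = 0.30 + 0.40 + 0.45 − 0.10 − 0.10 − 0.20 + 0.05 = 0.80
P(none) = 1 − 0.80 = 0.20

0.20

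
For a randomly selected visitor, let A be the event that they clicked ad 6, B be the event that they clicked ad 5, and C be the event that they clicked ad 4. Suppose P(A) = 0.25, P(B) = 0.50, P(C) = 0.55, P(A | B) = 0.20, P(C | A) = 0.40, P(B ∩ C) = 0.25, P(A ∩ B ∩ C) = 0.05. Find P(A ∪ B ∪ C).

0.90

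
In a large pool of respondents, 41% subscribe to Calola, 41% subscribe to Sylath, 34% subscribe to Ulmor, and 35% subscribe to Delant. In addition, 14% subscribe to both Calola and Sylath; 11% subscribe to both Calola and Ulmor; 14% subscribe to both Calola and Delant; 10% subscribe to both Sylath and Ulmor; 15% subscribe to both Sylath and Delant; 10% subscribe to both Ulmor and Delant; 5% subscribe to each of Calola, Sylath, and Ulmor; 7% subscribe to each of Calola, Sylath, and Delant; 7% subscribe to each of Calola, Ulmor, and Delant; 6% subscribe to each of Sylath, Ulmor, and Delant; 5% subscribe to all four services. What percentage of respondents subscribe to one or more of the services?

By inclusion-exclusion,
P(at least one) = 41 + 41 + 34 + 35 − 14 − 11 − 14 − 10 − 15 − 10 + 5 + 7 + 7 + 6 − 5 = 97%

97%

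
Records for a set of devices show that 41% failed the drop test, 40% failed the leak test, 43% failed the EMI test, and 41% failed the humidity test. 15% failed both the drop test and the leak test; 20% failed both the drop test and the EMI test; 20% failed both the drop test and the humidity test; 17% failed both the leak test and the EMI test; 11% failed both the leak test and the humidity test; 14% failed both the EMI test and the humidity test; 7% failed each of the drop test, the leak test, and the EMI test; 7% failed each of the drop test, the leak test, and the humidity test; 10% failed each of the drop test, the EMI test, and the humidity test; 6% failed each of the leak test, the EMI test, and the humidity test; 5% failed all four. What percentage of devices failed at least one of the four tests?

93%

Inclusion–exclusion gives
P(union) = 41 + 40 + 43 + 41 − 15 − 20 − 20 − 17 − 11 − 14 + 7 + 7 + 10 + 6 − 5 = 93%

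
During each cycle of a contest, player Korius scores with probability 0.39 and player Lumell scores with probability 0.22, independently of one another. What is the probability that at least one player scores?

0.5242

P(none) = (1 − 0.39) × (1 − 0.22) = 0.61 × 0.78 = 0.4758
P(at least one) = 1 − 0.4758 = 0.5242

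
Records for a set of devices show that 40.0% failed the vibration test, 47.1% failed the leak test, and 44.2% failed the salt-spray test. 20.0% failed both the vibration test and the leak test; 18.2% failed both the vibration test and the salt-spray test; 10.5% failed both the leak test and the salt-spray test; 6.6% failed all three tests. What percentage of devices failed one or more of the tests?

P(union) = 40.0 + 47.1 + 44.2 − 20.0 − 18.2 − 10.5 + 6.6 = 89.2%

89.2%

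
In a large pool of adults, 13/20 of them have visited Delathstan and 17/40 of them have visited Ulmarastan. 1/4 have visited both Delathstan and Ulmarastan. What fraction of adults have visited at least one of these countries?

P(≥1) = 13/20 + 17/40 − 1/4 = 33/40

33/40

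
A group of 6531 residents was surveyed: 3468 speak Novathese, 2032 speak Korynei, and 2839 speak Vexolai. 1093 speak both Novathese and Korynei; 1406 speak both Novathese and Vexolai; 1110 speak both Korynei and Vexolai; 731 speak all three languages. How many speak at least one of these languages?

By inclusion–exclusion:
|at least one| = 3468 + 2032 + 2839 − 1093 − 1406 − 1110 + 731 = 5461

5461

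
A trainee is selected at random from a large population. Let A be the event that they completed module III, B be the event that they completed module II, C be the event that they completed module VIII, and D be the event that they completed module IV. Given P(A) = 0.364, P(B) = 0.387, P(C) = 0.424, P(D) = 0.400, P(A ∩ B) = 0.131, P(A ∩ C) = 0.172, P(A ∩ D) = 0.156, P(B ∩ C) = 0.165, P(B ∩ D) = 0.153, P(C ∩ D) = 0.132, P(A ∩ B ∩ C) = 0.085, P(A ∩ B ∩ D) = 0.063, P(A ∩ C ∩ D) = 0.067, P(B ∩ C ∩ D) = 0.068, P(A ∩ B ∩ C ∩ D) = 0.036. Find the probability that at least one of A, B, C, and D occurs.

Inclusion–exclusion gives
P(A ∪ B ∪ C ∪ D) = 0.364 + 0.387 + 0.424 + 0.400 − 0.131 − 0.172 − 0.156 − 0.165 − 0.153 − 0.132 + 0.085 + 0.063 + 0.067 + 0.068 − 0.036 = 0.913

0.913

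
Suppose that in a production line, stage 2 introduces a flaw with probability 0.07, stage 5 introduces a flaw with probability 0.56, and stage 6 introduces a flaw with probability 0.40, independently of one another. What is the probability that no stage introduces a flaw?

0.24552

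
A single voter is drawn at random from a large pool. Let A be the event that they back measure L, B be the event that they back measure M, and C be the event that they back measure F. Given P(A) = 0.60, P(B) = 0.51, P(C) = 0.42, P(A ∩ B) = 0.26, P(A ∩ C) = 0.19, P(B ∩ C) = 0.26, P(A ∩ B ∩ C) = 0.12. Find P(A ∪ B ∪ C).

0.94

By inclusion–exclusion:
P(A ∪ B ∪ C) = 0.60 + 0.51 + 0.42 − 0.26 − 0.19 − 0.26 + 0.12 = 0.94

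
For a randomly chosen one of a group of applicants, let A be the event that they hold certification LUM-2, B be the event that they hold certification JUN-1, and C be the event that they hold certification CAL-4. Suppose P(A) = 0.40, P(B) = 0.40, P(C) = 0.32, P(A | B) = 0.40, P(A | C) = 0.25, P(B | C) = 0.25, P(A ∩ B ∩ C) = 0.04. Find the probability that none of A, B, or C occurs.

P(A ∩ B) = P(B)·P(A|B) = 0.40 × 0.40 = 0.16
P(A ∩ C) = P(C)·P(A|C) = 0.32 × 0.25 = 0.08
P(B ∩ C) = P(C)·P(B|C) = 0.32 × 0.25 = 0.08
Apply inclusion-exclusion:
P(A ∪ B ∪ C) = 0.40 + 0.40 + 0.32 − 0.16 − 0.08 − 0.08 + 0.04 = 0.84
P(none) = 1 − 0.84 = 0.16

0.16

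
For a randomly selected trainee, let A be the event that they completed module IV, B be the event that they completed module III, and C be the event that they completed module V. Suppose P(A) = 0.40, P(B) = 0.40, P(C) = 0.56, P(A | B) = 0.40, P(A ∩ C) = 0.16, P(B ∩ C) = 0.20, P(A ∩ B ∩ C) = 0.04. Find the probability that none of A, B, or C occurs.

P(A ∩ B) = P(B)·P(A|B) = 0.40 × 0.40 = 0.16
P(A ∪ B ∪ C) = 0.40 + 0.40 + 0.56 − 0.16 − 0.16 − 0.20 + 0.04 = 0.88
P(none) = 1 − 0.88 = 0.12

0.12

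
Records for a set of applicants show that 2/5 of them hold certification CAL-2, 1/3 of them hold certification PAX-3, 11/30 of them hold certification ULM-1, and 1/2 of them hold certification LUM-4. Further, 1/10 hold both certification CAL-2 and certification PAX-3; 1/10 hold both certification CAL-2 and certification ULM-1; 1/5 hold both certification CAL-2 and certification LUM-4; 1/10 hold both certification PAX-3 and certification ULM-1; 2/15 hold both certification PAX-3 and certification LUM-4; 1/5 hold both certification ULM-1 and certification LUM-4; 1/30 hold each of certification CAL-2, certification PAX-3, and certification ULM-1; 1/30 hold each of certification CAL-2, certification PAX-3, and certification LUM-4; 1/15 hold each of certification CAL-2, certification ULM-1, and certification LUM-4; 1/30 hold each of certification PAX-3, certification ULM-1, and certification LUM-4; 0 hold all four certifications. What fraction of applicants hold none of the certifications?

Apply inclusion-exclusion:
P(at least one) = 2/5 + 1/3 + 11/30 + 1/2 − 1/10 − 1/10 − 1/5 − 1/10 − 2/15 − 1/5 + 1/30 + 1/30 + 1/15 + 1/30 − 0 = 14/15
P(none) = 1 − 14/15 = 1/15

1/15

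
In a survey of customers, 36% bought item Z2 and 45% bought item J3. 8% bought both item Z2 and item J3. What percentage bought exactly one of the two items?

P(exactly one) = 36 + 45 − 2·8 = 65%

65%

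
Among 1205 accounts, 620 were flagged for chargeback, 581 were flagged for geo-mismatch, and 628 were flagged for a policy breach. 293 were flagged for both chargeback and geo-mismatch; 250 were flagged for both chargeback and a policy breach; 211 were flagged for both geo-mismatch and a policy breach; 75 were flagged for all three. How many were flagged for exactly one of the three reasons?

546

N(exactly one) = 620 + 581 + 628 − 2·293 − 2·250 − 2·211 + 3·75 = 546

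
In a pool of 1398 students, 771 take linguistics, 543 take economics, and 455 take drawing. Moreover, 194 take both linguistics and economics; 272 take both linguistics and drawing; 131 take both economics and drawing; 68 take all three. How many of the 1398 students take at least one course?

1240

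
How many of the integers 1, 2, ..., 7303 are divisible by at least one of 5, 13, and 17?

2226

floor(7303/5) + floor(7303/13) + floor(7303/17) − floor(7303/65) − floor(7303/85) − floor(7303/221) + floor(7303/1105) = 1460 + 561 + 429 − 112 − 85 − 33 + 6 = 2226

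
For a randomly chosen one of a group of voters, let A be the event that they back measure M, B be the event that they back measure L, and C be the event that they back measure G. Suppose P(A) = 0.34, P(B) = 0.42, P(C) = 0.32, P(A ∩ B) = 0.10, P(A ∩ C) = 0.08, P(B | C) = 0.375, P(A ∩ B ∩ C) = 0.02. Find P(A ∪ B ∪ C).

P(B ∩ C) = P(C)·P(B|C) = 0.32 × 0.375 = 0.12
Inclusion–exclusion gives
P(A ∪ B ∪ C) = 0.34 + 0.42 + 0.32 − 0.10 − 0.08 − 0.12 + 0.02 = 0.80

0.80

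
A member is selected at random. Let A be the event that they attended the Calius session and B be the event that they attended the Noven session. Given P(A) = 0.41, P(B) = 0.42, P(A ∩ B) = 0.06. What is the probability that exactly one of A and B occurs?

By inclusion–exclusion (exactly-one form):
P(exactly one) = 0.41 + 0.42 − 2·0.06 = 0.71

0.71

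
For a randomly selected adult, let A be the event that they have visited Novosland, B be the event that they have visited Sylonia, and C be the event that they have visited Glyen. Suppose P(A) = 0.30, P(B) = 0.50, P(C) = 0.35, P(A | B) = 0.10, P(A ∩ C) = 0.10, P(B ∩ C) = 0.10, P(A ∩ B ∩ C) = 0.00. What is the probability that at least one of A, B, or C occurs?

0.90

P(A ∩ B) = P(B)·P(A|B) = 0.50 × 0.10 = 0.05
Inclusion–exclusion gives
P(A ∪ B ∪ C) = 0.30 + 0.50 + 0.35 − 0.05 − 0.10 − 0.10 + 0.00 = 0.90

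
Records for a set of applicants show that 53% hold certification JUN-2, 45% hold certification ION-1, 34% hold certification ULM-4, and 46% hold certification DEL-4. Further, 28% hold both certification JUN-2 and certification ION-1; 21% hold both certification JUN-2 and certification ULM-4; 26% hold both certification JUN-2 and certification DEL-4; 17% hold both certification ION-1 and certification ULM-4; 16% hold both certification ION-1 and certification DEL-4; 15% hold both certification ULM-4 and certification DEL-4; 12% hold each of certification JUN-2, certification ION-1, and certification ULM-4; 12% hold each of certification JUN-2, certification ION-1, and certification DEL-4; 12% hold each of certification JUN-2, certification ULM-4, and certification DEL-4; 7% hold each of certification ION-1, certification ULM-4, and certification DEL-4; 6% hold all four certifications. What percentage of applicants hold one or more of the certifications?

92%

By inclusion-exclusion,
P(at least one) = 53 + 45 + 34 + 46 − 28 − 21 − 26 − 17 − 16 − 15 + 12 + 12 + 12 + 7 − 6 = 92%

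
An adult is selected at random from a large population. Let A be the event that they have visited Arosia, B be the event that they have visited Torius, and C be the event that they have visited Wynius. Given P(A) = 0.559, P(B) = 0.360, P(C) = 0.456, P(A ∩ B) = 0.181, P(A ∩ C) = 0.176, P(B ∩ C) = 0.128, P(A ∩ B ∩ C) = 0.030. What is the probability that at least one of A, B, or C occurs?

By inclusion–exclusion:
P(A ∪ B ∪ C) = 0.559 + 0.360 + 0.456 − 0.181 − 0.176 − 0.128 + 0.030 = 0.920

0.920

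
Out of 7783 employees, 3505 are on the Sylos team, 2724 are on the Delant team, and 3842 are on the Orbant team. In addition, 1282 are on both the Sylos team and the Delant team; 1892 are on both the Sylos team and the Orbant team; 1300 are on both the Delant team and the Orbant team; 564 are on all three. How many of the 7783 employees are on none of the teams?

Inclusion–exclusion gives
|union| = 3505 + 2724 + 3842 − 1282 − 1892 − 1300 + 564 = 6161
None: 7783 − 6161 = 1622

1622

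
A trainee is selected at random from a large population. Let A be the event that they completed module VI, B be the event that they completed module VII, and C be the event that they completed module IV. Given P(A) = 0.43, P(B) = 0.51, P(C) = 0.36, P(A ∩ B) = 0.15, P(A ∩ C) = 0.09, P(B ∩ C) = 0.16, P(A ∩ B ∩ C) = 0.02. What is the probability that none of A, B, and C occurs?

0.08

P(A ∪ B ∪ C) = 0.43 + 0.51 + 0.36 − 0.15 − 0.09 − 0.16 + 0.02 = 0.92
P(none) = 1 − 0.92 = 0.08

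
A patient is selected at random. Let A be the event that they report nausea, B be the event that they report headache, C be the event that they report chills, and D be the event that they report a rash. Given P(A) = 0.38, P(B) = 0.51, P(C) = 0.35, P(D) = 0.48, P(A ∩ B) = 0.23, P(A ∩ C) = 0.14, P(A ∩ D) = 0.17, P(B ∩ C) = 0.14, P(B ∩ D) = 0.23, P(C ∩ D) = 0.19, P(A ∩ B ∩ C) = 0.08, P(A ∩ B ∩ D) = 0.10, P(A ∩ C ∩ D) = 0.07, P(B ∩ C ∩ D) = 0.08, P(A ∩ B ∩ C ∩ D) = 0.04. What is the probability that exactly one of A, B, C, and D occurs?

0.35

Using the inclusion–exclusion count for exactly one event:
P(exactly one) = 0.38 + 0.51 + 0.35 + 0.48 − 2·0.23 − 2·0.14 − 2·0.17 − 2·0.14 − 2·0.23 − 2·0.19 + 3·0.08 + 3·0.10 + 3·0.07 + 3·0.08 − 4·0.04 = 0.35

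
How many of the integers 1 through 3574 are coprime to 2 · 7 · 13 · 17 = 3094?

⌊3574/2⌋ + ⌊3574/7⌋ + ⌊3574/13⌋ + ⌊3574/17⌋ − ⌊3574/14⌋ − ⌊3574/26⌋ − ⌊3574/34⌋ − ⌊3574/91⌋ − ⌊3574/119⌋ − ⌊3574/221⌋ + ⌊3574/182⌋ + ⌊3574/238⌋ + ⌊3574/442⌋ + ⌊3574/1547⌋ − ⌊3574/3094⌋ = 1787 + 510 + 274 + 210 − 255 − 137 − 105 − 39 − 30 − 16 + 19 + 15 + 8 + 2 − 1 = 2242
3574 − 2242 = 1332

1332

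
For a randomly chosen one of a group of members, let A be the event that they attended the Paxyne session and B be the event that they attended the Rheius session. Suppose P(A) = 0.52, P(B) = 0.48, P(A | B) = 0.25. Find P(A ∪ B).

0.88

P(A ∩ B) = P(B)·P(A|B) = 0.48 × 0.25 = 0.12
P(A ∪ B) = 0.52 + 0.48 − 0.12 = 0.88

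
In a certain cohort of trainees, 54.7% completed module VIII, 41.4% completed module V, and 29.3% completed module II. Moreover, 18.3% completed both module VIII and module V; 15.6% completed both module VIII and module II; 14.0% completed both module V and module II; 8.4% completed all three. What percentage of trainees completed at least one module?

By inclusion-exclusion,
P(at least one) = 54.7 + 41.4 + 29.3 − 18.3 − 15.6 − 14.0 + 8.4 = 85.9%

85.9%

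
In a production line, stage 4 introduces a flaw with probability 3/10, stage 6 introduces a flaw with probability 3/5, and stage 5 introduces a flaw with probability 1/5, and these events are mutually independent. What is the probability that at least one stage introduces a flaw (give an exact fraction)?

97/125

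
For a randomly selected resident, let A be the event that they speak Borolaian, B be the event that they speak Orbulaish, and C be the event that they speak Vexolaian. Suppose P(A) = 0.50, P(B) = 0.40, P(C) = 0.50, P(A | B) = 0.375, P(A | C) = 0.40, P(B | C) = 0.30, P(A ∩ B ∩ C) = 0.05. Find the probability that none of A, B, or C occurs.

P(A ∩ B) = P(B)·P(A|B) = 0.40 × 0.375 = 0.15
P(A ∩ C) = P(C)·P(A|C) = 0.50 × 0.40 = 0.20
P(B ∩ C) = P(C)·P(B|C) = 0.50 × 0.30 = 0.15
P(A ∪ B ∪ C) = 0.50 + 0.40 + 0.50 − 0.15 − 0.20 − 0.15 + 0.05 = 0.95
P(none) = 1 − 0.95 = 0.05

0.05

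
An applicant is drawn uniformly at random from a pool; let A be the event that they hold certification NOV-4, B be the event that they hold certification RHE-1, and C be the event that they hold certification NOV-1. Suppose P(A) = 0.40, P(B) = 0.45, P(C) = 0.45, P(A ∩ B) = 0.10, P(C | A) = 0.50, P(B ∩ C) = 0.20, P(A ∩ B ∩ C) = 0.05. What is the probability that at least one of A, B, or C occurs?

0.85

P(A ∩ C) = P(A)·P(C|A) = 0.40 × 0.50 = 0.20
Inclusion–exclusion gives
P(A ∪ B ∪ C) = 0.40 + 0.45 + 0.45 − 0.10 − 0.20 − 0.20 + 0.05 = 0.85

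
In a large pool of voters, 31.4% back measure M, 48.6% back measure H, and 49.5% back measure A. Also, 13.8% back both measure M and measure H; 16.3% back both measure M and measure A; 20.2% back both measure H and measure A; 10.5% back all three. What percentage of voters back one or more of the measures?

By inclusion–exclusion:
P(≥1) = 31.4 + 48.6 + 49.5 − 13.8 − 16.3 − 20.2 + 10.5 = 89.7%

89.7%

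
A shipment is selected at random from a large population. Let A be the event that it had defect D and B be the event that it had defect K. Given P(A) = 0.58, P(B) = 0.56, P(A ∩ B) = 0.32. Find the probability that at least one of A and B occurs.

Inclusion–exclusion gives
P(A ∪ B) = 0.58 + 0.56 − 0.32 = 0.82

0.82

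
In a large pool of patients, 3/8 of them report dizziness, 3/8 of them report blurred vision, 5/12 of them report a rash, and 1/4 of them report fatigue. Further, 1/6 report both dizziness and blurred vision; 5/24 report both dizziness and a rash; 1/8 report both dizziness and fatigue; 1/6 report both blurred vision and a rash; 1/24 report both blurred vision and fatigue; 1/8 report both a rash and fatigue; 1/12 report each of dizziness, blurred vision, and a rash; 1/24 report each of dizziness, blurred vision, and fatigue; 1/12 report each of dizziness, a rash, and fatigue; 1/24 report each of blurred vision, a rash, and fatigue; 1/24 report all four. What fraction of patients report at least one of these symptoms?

19/24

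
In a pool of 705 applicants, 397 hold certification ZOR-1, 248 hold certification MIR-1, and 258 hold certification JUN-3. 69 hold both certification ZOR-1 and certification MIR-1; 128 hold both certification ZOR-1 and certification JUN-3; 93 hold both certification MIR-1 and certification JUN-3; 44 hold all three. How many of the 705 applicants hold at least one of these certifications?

657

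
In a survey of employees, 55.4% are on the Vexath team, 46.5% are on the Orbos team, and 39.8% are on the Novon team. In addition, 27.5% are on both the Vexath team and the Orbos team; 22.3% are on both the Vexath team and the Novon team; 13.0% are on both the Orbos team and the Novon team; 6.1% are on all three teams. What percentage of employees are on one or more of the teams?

85.0%

By inclusion-exclusion,
P(at least one) = 55.4 + 46.5 + 39.8 − 27.5 − 22.3 − 13.0 + 6.1 = 85.0%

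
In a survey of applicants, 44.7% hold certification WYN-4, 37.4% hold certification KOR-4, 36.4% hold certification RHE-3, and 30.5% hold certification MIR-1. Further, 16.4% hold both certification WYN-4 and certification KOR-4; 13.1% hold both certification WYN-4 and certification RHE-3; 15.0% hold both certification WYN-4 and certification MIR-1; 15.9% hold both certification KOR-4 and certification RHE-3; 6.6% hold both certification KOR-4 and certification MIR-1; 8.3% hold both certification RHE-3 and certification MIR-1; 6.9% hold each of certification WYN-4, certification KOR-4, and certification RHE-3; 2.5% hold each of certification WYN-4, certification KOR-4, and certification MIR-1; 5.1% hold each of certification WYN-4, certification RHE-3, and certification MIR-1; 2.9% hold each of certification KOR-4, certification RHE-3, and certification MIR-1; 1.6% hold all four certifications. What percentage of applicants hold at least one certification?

89.5%

P(union) = 44.7 + 37.4 + 36.4 + 30.5 − 16.4 − 13.1 − 15.0 − 15.9 − 6.6 − 8.3 + 6.9 + 2.5 + 5.1 + 2.9 − 1.6 = 89.5%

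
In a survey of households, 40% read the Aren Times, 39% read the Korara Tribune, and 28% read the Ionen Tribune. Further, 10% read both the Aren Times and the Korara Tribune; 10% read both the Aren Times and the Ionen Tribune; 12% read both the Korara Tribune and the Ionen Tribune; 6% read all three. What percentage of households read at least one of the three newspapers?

81%

P(≥1) = 40 + 39 + 28 − 10 − 10 − 12 + 6 = 81%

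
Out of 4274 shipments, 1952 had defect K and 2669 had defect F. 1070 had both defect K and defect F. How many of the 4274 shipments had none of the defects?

|union| = 1952 + 2669 − 1070 = 3551
None: 4274 − 3551 = 723

723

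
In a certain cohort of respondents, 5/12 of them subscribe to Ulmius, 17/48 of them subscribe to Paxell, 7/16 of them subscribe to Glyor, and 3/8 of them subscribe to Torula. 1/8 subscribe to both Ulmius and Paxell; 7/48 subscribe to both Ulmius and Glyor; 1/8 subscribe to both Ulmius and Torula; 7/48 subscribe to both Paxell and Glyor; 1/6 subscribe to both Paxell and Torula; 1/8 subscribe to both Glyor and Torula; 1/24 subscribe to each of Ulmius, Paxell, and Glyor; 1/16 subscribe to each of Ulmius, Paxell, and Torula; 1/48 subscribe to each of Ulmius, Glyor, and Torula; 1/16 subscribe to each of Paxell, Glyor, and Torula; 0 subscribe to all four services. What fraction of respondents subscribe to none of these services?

Using inclusion–exclusion:
P(≥1) = 5/12 + 17/48 + 7/16 + 3/8 − 1/8 − 7/48 − 1/8 − 7/48 − 1/6 − 1/8 + 1/24 + 1/16 + 1/48 + 1/16 − 0 = 15/16
P(none) = 1 − 15/16 = 1/16

1/16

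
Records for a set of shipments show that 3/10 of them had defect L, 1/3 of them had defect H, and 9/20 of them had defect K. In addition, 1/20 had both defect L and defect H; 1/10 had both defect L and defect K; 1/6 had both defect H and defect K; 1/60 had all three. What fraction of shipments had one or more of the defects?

47/60

P(≥1) = 3/10 + 1/3 + 9/20 − 1/20 − 1/10 − 1/6 + 1/60 = 47/60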